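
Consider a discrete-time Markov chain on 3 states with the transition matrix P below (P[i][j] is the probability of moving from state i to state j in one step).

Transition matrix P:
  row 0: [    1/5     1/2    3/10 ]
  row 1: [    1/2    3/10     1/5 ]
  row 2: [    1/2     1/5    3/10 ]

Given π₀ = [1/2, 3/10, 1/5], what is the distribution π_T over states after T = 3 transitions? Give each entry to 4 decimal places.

π = [0.3815, 0.3528, 0.2657]

t=0: π = [0.5000, 0.3000, 0.2000]
t=1: π = [0.3500, 0.3800, 0.2700]
t=2: π = [0.3950, 0.3430, 0.2620]
t=3: π = [0.3815, 0.3528, 0.2657]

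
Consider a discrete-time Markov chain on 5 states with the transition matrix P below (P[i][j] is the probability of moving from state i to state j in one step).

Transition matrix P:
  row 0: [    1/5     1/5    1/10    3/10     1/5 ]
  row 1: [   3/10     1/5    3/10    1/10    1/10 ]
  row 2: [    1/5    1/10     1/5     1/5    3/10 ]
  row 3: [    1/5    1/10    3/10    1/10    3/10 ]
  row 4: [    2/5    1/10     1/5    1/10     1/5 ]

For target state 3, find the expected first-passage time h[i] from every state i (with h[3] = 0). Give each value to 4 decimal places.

First-step conditioning: h[3] = 0; for i ≠ 3, h[i] = 1 + Σ_k P[i][k]·h[k].
  h[0] = 1 + 1/5·h[0] + 1/5·h[1] + 1/10·h[2] + 1/5·h[4]
  h[1] = 1 + 3/10·h[0] + 1/5·h[1] + 3/10·h[2] + 1/10·h[4]
  h[2] = 1 + 1/5·h[0] + 1/10·h[1] + 1/5·h[2] + 3/10·h[4]
  h[4] = 1 + 2/5·h[0] + 1/10·h[1] + 1/5·h[2] + 1/5·h[4]
Solving the 4×4 linear system over states ≠ 3 gives exactly h = [9020/1897, 1550/271, 1430/271, 0, 10740/1897] (h[3] = 0 is the target).

h = [4.7549, 5.7196, 5.2768, 0.0000, 5.6616]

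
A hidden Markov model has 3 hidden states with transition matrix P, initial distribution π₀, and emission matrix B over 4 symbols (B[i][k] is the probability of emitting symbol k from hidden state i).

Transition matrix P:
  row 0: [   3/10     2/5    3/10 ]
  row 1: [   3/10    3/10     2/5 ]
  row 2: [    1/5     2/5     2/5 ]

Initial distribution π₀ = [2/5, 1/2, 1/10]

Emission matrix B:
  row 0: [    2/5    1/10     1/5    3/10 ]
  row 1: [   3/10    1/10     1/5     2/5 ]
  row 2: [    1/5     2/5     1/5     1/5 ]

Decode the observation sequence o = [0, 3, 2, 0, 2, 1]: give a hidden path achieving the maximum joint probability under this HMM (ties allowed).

path = [0, 1, 2, 1, 2, 2]

t=0: δ = [1.600e-01, 1.500e-01, 2.000e-02]  (obs o_0=0)
t=1: δ = [1.440e-02, 2.560e-02, 1.200e-02]  ψ = [0, 0, 1]  (obs o_1=3)
t=2: δ = [1.536e-03, 1.536e-03, 2.048e-03]  ψ = [1, 1, 1]  (obs o_2=2)
t=3: δ = [1.843e-04, 2.458e-04, 1.638e-04]  ψ = [0, 2, 2]  (obs o_3=0)
t=4: δ = [1.475e-05, 1.475e-05, 1.966e-05]  ψ = [1, 0, 1]  (obs o_4=2)
t=5: δ = [4.424e-07, 7.864e-07, 3.146e-06]  ψ = [0, 2, 2]  (obs o_5=1)
backtrack: best end state = 2; path = [0, 1, 2, 1, 2, 2]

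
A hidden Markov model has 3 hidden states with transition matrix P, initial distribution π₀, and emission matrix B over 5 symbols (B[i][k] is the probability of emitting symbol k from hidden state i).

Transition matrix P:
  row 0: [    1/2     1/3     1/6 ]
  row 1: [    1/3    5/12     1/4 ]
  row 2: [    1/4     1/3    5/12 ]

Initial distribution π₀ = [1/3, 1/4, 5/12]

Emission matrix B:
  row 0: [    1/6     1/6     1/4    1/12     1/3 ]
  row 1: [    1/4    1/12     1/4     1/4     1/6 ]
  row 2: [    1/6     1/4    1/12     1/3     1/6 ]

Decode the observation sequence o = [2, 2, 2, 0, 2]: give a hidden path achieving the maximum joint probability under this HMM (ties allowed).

t=0: δ = [8.333e-02, 6.250e-02, 3.472e-02]  (obs o_0=2)
t=1: δ = [1.042e-02, 6.944e-03, 1.302e-03]  ψ = [0, 0, 1]  (obs o_1=2)
t=2: δ = [1.302e-03, 8.681e-04, 1.447e-04]  ψ = [0, 0, 0]  (obs o_2=2)
t=3: δ = [1.085e-04, 1.085e-04, 3.617e-05]  ψ = [0, 0, 0]  (obs o_3=0)
t=4: δ = [1.356e-05, 1.130e-05, 2.261e-06]  ψ = [0, 1, 1]  (obs o_4=2)
backtrack: best end state = 0; path = [0, 0, 0, 0, 0]

path = [0, 0, 0, 0, 0]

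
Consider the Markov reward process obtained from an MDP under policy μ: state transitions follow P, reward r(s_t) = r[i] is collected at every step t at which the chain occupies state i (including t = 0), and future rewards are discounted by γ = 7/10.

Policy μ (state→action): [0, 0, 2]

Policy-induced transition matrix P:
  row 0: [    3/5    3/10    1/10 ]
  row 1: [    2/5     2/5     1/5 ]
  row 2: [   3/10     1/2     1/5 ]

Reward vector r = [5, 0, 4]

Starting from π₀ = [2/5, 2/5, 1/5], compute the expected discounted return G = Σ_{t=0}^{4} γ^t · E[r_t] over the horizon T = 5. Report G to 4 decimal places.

G = 8.0811

t=0: π = [0.4000, 0.4000, 0.2000], E[r] = 2.8000, γ^t·E[r] = 2.800000, running G = 2.800000
t=1: π = [0.4600, 0.3800, 0.1600], E[r] = 2.9400, γ^t·E[r] = 2.058000, running G = 4.858000
t=2: π = [0.4760, 0.3700, 0.1540], E[r] = 2.9960, γ^t·E[r] = 1.468040, running G = 6.326040
t=3: π = [0.4798, 0.3678, 0.1524], E[r] = 3.0086, γ^t·E[r] = 1.031950, running G = 7.357990
t=4: π = [0.4807, 0.3673, 0.1520], E[r] = 3.0117, γ^t·E[r] = 0.723104, running G = 8.081094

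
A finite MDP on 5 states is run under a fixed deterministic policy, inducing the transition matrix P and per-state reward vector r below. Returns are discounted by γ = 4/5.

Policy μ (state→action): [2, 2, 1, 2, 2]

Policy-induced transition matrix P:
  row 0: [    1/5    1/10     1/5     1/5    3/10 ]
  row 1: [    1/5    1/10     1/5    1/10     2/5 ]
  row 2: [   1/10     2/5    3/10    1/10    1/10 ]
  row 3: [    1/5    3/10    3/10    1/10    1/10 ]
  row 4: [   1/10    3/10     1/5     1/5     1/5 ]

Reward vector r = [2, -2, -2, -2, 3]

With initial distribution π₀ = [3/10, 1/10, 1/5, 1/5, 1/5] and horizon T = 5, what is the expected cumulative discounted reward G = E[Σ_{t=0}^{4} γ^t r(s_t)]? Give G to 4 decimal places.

t=0: π = [0.3000, 0.1000, 0.2000, 0.2000, 0.2000], E[r] = 0.2000, γ^t·E[r] = 0.200000, running G = 0.200000
t=1: π = [0.1600, 0.2400, 0.2400, 0.1500, 0.2100], E[r] = -0.3100, γ^t·E[r] = -0.248000, running G = -0.048000
t=2: π = [0.1550, 0.2440, 0.2390, 0.1370, 0.2250], E[r] = -0.2550, γ^t·E[r] = -0.163200, running G = -0.211200
t=3: π = [0.1536, 0.2441, 0.2376, 0.1380, 0.2267], E[r] = -0.2521, γ^t·E[r] = -0.129075, running G = -0.340275
t=4: π = [0.1536, 0.2442, 0.2376, 0.1380, 0.2266], E[r] = -0.2526, γ^t·E[r] = -0.103473, running G = -0.443748

G = -0.4437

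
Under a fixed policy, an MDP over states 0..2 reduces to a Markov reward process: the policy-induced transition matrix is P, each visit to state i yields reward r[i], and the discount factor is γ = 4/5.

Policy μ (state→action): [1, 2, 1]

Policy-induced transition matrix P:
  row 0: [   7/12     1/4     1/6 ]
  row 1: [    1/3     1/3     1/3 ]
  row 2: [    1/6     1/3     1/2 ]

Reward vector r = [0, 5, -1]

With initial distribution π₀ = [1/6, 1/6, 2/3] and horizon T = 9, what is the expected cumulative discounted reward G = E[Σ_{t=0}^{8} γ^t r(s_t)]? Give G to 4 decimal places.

G = 4.1218

t=0: π = [0.1667, 0.1667, 0.6667], E[r] = 0.1667, γ^t·E[r] = 0.166667, running G = 0.166667
t=1: π = [0.2639, 0.3194, 0.4167], E[r] = 1.1806, γ^t·E[r] = 0.944444, running G = 1.111111
t=2: π = [0.3299, 0.3113, 0.3588], E[r] = 1.1979, γ^t·E[r] = 0.766667, running G = 1.877778
t=3: π = [0.3560, 0.3058, 0.3382], E[r] = 1.1911, γ^t·E[r] = 0.609827, running G = 2.487605
t=4: π = [0.3660, 0.3037, 0.3304], E[r] = 1.1880, γ^t·E[r] = 0.486594, running G = 2.974199
t=5: π = [0.3698, 0.3028, 0.3274], E[r] = 1.1868, γ^t·E[r] = 0.388884, running G = 3.363083
t=6: π = [0.3712, 0.3025, 0.3263], E[r] = 1.1863, γ^t·E[r] = 0.310988, running G = 3.674071
t=7: π = [0.3718, 0.3024, 0.3258], E[r] = 1.1862, γ^t·E[r] = 0.248754, running G = 3.922826
t=8: π = [0.3720, 0.3024, 0.3257], E[r] = 1.1861, γ^t·E[r] = 0.198992, running G = 4.121818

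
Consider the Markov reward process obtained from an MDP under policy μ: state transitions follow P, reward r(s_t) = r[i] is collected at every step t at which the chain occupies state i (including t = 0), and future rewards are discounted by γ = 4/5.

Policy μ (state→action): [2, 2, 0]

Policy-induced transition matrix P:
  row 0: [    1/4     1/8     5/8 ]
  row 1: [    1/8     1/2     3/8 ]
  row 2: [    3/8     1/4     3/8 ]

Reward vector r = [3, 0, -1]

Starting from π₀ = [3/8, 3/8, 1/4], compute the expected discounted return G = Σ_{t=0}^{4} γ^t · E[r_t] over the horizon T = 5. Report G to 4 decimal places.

G = 1.6399

t=0: π = [0.3750, 0.3750, 0.2500], E[r] = 0.8750, γ^t·E[r] = 0.875000, running G = 0.875000
t=1: π = [0.2344, 0.2969, 0.4688], E[r] = 0.2344, γ^t·E[r] = 0.187500, running G = 1.062500
t=2: π = [0.2715, 0.2949, 0.4336], E[r] = 0.3809, γ^t·E[r] = 0.243750, running G = 1.306250
t=3: π = [0.2673, 0.2898, 0.4429], E[r] = 0.3591, γ^t·E[r] = 0.183875, running G = 1.490125
t=4: π = [0.2691, 0.2890, 0.4418], E[r] = 0.3656, γ^t·E[r] = 0.149738, running G = 1.639863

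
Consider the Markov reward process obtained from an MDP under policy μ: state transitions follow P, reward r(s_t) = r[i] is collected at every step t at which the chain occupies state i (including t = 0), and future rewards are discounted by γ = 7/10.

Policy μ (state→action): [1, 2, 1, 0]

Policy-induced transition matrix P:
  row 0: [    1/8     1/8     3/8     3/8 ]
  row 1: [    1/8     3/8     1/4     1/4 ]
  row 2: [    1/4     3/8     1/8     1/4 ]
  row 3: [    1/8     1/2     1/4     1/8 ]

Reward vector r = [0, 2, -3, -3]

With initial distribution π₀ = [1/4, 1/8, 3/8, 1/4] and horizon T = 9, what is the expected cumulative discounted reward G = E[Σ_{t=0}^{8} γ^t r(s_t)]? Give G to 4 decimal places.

t=0: π = [0.2500, 0.1250, 0.3750, 0.2500], E[r] = -1.6250, γ^t·E[r] = -1.625000, running G = -1.625000
t=1: π = [0.1719, 0.3438, 0.2344, 0.2500], E[r] = -0.7656, γ^t·E[r] = -0.535938, running G = -2.160938
t=2: π = [0.1543, 0.3633, 0.2422, 0.2402], E[r] = -0.7207, γ^t·E[r] = -0.353145, running G = -2.514082
t=3: π = [0.1553, 0.3665, 0.2390, 0.2393], E[r] = -0.7019, γ^t·E[r] = -0.240753, running G = -2.754835
t=4: π = [0.1549, 0.3661, 0.2395, 0.2395], E[r] = -0.7049, γ^t·E[r] = -0.169253, running G = -2.924088
t=5: π = [0.1549, 0.3662, 0.2394, 0.2394], E[r] = -0.7041, γ^t·E[r] = -0.118335, running G = -3.042423
t=6: π = [0.1549, 0.3662, 0.2394, 0.2394], E[r] = -0.7043, γ^t·E[r] = -0.082855, running G = -3.125278
t=7: π = [0.1549, 0.3662, 0.2394, 0.2394], E[r] = -0.7042, γ^t·E[r] = -0.057995, running G = -3.183274
t=8: π = [0.1549, 0.3662, 0.2394, 0.2394], E[r] = -0.7042, γ^t·E[r] = -0.040597, running G = -3.223871

G = -3.2239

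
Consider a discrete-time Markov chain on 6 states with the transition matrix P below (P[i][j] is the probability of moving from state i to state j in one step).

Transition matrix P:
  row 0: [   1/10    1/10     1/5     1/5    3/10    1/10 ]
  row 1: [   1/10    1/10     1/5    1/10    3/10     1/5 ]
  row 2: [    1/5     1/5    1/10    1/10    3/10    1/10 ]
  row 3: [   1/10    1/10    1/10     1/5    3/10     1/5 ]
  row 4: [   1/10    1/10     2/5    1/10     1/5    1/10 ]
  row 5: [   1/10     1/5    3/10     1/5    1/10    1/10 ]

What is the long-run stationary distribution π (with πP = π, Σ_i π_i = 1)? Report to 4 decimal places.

Balance equations π_j = Σ_i π_i·P[i][j]:
  π_0 = 1/10·π_0 + 1/10·π_1 + 1/5·π_2 + 1/10·π_3 + 1/10·π_4 + 1/10·π_5
  π_1 = 1/10·π_0 + 1/10·π_1 + 1/5·π_2 + 1/10·π_3 + 1/10·π_4 + 1/5·π_5
  π_2 = 1/5·π_0 + 1/5·π_1 + 1/10·π_2 + 1/10·π_3 + 2/5·π_4 + 3/10·π_5
  π_3 = 1/5·π_0 + 1/10·π_1 + 1/10·π_2 + 1/5·π_3 + 1/10·π_4 + 1/5·π_5
  π_4 = 3/10·π_0 + 3/10·π_1 + 3/10·π_2 + 3/10·π_3 + 1/5·π_4 + 1/10·π_5
  normalize: π_0 + π_1 + π_2 + π_3 + π_4 + π_5 = 1
Solving the linear system gives exactly π = [14530/118501, 16040/118501, 26799/118501, 16459/118501, 29573/118501, 15100/118501].

π = [0.1226, 0.1354, 0.2261, 0.1389, 0.2496, 0.1274]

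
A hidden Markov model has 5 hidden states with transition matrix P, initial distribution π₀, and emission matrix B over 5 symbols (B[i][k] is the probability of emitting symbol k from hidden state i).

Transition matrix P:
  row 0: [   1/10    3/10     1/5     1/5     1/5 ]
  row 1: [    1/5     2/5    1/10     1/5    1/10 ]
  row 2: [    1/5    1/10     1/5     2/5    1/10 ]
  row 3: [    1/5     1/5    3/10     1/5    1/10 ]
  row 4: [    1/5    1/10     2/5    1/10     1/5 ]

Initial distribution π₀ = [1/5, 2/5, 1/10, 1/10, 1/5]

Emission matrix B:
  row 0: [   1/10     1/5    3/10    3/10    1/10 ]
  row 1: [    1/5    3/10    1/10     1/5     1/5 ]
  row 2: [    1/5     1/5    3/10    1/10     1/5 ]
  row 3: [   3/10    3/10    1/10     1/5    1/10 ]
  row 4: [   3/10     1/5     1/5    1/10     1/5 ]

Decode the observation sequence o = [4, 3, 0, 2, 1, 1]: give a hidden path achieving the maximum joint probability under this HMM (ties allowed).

path = [1, 1, 1, 0, 1, 1]

t=0: δ = [2.000e-02, 8.000e-02, 2.000e-02, 1.000e-02, 4.000e-02]  (obs o_0=4)
t=1: δ = [4.800e-03, 6.400e-03, 1.600e-03, 3.200e-03, 8.000e-04]  ψ = [1, 1, 4, 1, 1]  (obs o_1=3)
t=2: δ = [1.280e-04, 5.120e-04, 1.920e-04, 3.840e-04, 2.880e-04]  ψ = [1, 1, 0, 1, 0]  (obs o_2=0)
t=3: δ = [3.072e-05, 2.048e-05, 3.456e-05, 1.024e-05, 1.152e-05]  ψ = [1, 1, 3, 1, 4]  (obs o_3=2)
t=4: δ = [1.382e-06, 2.765e-06, 1.382e-06, 4.147e-06, 1.229e-06]  ψ = [2, 0, 2, 2, 0]  (obs o_4=1)
t=5: δ = [1.659e-07, 3.318e-07, 2.488e-07, 2.488e-07, 8.294e-08]  ψ = [3, 1, 3, 3, 3]  (obs o_5=1)
backtrack: best end state = 1; path = [1, 1, 1, 0, 1, 1]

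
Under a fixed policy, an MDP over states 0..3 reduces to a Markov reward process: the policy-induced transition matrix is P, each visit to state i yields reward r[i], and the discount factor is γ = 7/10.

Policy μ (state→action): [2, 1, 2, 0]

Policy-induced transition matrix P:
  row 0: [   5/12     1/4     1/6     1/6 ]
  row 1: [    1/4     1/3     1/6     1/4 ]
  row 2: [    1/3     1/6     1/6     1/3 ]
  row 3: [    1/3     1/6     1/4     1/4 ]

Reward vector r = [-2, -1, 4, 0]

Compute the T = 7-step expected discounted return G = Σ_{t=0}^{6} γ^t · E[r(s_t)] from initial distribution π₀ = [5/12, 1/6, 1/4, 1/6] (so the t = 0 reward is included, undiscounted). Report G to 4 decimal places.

G = -0.3880

t=0: π = [0.4167, 0.1667, 0.2500, 0.1667], E[r] = 0.0000, γ^t·E[r] = 0.000000, running G = 0.000000
t=1: π = [0.3542, 0.2292, 0.1806, 0.2361], E[r] = -0.2153, γ^t·E[r] = -0.150694, running G = -0.150694
t=2: π = [0.3438, 0.2344, 0.1863, 0.2355], E[r] = -0.1765, γ^t·E[r] = -0.086487, running G = -0.237182
t=3: π = [0.3424, 0.2344, 0.1863, 0.2369], E[r] = -0.1741, γ^t·E[r] = -0.059714, running G = -0.296896
t=4: π = [0.3423, 0.2343, 0.1864, 0.2370], E[r] = -0.1733, γ^t·E[r] = -0.041614, running G = -0.338509
t=5: π = [0.3423, 0.2342, 0.1864, 0.2370], E[r] = -0.1733, γ^t·E[r] = -0.029119, running G = -0.367628
t=6: π = [0.3423, 0.2342, 0.1864, 0.2370], E[r] = -0.1732, γ^t·E[r] = -0.020383, running G = -0.388011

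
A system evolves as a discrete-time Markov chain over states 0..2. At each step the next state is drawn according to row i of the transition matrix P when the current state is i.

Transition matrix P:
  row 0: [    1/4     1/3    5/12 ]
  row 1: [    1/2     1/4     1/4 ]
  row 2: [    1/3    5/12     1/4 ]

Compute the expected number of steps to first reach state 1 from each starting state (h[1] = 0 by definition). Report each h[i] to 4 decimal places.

First-step conditioning: h[1] = 0; for i ≠ 1, h[i] = 1 + Σ_k P[i][k]·h[k].
  h[0] = 1 + 1/4·h[0] + 5/12·h[2]
  h[2] = 1 + 1/3·h[0] + 1/4·h[2]
Solving the 2×2 linear system over states ≠ 1 gives exactly h = [168/61, 0, 156/61] (h[1] = 0 is the target).

h = [2.7541, 0.0000, 2.5574]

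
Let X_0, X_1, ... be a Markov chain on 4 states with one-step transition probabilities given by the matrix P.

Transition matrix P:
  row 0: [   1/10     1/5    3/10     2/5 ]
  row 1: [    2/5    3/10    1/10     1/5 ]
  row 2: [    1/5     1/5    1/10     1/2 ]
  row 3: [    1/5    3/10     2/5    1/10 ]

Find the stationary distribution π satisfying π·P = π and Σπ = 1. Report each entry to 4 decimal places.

Balance equations π_j = Σ_i π_i·P[i][j]:
  π_0 = 1/10·π_0 + 2/5·π_1 + 1/5·π_2 + 1/5·π_3
  π_1 = 1/5·π_0 + 3/10·π_1 + 1/5·π_2 + 3/10·π_3
  π_2 = 3/10·π_0 + 1/10·π_1 + 1/10·π_2 + 2/5·π_3
  normalize: π_0 + π_1 + π_2 + π_3 = 1
Solving the linear system gives exactly π = [324/1421, 361/1421, 47/203, 407/1421].

π = [0.2280, 0.2540, 0.2315, 0.2864]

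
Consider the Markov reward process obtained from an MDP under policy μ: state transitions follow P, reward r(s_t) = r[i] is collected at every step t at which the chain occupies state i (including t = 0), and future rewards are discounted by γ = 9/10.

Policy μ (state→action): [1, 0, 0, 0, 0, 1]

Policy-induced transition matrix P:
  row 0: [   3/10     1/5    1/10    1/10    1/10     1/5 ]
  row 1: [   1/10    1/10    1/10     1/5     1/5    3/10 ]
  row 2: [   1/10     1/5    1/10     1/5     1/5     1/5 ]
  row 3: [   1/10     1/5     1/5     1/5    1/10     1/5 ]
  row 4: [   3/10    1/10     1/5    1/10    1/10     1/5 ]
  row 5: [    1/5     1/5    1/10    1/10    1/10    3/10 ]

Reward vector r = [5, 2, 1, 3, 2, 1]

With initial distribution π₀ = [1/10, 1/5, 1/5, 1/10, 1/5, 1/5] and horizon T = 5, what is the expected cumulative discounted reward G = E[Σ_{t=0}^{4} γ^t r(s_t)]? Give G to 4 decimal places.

G = 9.2213

t=0: π = [0.1000, 0.2000, 0.2000, 0.1000, 0.2000, 0.2000], E[r] = 2.0000, γ^t·E[r] = 2.000000, running G = 2.000000
t=1: π = [0.1800, 0.1600, 0.1300, 0.1500, 0.1400, 0.2400], E[r] = 2.3200, γ^t·E[r] = 2.088000, running G = 4.088000
t=2: π = [0.1880, 0.1700, 0.1290, 0.1440, 0.1290, 0.2400], E[r] = 2.3390, γ^t·E[r] = 1.894590, running G = 5.982590
t=3: π = [0.1874, 0.1701, 0.1273, 0.1443, 0.1299, 0.2410], E[r] = 2.3382, γ^t·E[r] = 1.704548, running G = 7.687138
t=4: π = [0.1876, 0.1700, 0.1274, 0.1442, 0.1297, 0.2411], E[r] = 2.3383, γ^t·E[r] = 1.534172, running G = 9.221310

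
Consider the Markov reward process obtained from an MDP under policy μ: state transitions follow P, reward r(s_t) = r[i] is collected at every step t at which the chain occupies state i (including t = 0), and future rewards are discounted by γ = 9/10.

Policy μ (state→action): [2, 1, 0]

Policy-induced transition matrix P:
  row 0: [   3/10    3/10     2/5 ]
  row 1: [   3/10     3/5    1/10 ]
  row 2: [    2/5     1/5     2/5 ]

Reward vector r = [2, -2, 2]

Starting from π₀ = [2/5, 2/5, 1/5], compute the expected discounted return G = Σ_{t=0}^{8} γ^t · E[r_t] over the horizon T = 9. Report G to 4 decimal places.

t=0: π = [0.4000, 0.4000, 0.2000], E[r] = 0.4000, γ^t·E[r] = 0.400000, running G = 0.400000
t=1: π = [0.3200, 0.4000, 0.2800], E[r] = 0.4000, γ^t·E[r] = 0.360000, running G = 0.760000
t=2: π = [0.3280, 0.3920, 0.2800], E[r] = 0.4320, γ^t·E[r] = 0.349920, running G = 1.109920
t=3: π = [0.3280, 0.3896, 0.2824], E[r] = 0.4416, γ^t·E[r] = 0.321926, running G = 1.431846
t=4: π = [0.3282, 0.3886, 0.2831], E[r] = 0.4454, γ^t·E[r] = 0.292253, running G = 1.724100
t=5: π = [0.3283, 0.3883, 0.2834], E[r] = 0.4469, γ^t·E[r] = 0.263878, running G = 1.987978
t=6: π = [0.3283, 0.3881, 0.2835], E[r] = 0.4474, γ^t·E[r] = 0.237781, running G = 2.225759
t=7: π = [0.3284, 0.3881, 0.2836], E[r] = 0.4476, γ^t·E[r] = 0.214102, running G = 2.439861
t=8: π = [0.3284, 0.3881, 0.2836], E[r] = 0.4477, γ^t·E[r] = 0.192726, running G = 2.632587

G = 2.6326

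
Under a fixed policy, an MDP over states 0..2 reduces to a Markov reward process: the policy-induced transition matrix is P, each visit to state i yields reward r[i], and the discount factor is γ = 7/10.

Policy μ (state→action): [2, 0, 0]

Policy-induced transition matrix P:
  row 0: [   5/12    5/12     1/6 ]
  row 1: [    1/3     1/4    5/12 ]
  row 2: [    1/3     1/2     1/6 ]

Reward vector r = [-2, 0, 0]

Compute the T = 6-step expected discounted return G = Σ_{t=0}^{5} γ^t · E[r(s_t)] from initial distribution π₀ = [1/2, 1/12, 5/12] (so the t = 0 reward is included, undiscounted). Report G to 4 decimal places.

G = -2.4287

t=0: π = [0.5000, 0.0833, 0.4167], E[r] = -1.0000, γ^t·E[r] = -1.000000, running G = -1.000000
t=1: π = [0.3750, 0.4375, 0.1875], E[r] = -0.7500, γ^t·E[r] = -0.525000, running G = -1.525000
t=2: π = [0.3646, 0.3594, 0.2760], E[r] = -0.7292, γ^t·E[r] = -0.357292, running G = -1.882292
t=3: π = [0.3637, 0.3798, 0.2565], E[r] = -0.7274, γ^t·E[r] = -0.249509, running G = -2.131800
t=4: π = [0.3636, 0.3747, 0.2616], E[r] = -0.7273, γ^t·E[r] = -0.174621, running G = -2.306422
t=5: π = [0.3636, 0.3760, 0.2604], E[r] = -0.7273, γ^t·E[r] = -0.122233, running G = -2.428655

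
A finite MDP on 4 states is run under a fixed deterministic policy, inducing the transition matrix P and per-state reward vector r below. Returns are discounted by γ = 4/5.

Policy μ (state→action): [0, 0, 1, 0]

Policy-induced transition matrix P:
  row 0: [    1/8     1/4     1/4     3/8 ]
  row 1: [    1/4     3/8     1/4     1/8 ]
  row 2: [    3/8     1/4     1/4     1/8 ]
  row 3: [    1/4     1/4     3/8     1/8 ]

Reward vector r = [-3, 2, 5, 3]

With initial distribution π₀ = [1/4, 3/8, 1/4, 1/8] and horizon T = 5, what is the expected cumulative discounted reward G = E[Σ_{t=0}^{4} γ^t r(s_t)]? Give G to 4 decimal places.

G = 5.7397

t=0: π = [0.2500, 0.3750, 0.2500, 0.1250], E[r] = 1.6250, γ^t·E[r] = 1.625000, running G = 1.625000
t=1: π = [0.2500, 0.2969, 0.2656, 0.1875], E[r] = 1.7344, γ^t·E[r] = 1.387500, running G = 3.012500
t=2: π = [0.2520, 0.2871, 0.2734, 0.1875], E[r] = 1.7480, γ^t·E[r] = 1.118750, running G = 4.131250
t=3: π = [0.2527, 0.2859, 0.2734, 0.1880], E[r] = 1.7449, γ^t·E[r] = 0.893375, running G = 5.024625
t=4: π = [0.2526, 0.2857, 0.2735, 0.1882], E[r] = 1.7457, γ^t·E[r] = 0.715038, running G = 5.739663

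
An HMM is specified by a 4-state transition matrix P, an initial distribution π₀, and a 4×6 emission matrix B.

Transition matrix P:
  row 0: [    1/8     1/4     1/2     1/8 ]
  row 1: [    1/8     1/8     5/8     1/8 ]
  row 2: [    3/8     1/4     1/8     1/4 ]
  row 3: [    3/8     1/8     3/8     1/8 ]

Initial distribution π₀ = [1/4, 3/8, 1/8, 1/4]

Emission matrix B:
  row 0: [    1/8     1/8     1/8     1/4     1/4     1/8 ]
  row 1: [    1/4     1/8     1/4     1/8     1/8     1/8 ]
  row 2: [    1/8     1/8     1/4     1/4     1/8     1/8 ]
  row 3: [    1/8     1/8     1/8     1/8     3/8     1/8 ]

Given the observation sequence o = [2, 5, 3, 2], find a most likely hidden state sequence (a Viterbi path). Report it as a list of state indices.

path = [1, 2, 0, 2]

t=0: δ = [3.125e-02, 9.375e-02, 3.125e-02, 3.125e-02]  (obs o_0=2)
t=1: δ = [1.465e-03, 1.465e-03, 7.324e-03, 1.465e-03]  ψ = [1, 1, 1, 1]  (obs o_1=5)
t=2: δ = [6.866e-04, 2.289e-04, 2.289e-04, 2.289e-04]  ψ = [2, 2, 1, 2]  (obs o_2=3)
t=3: δ = [1.073e-05, 4.292e-05, 8.583e-05, 1.073e-05]  ψ = [0, 0, 0, 0]  (obs o_3=2)
backtrack: best end state = 2; path = [1, 2, 0, 2]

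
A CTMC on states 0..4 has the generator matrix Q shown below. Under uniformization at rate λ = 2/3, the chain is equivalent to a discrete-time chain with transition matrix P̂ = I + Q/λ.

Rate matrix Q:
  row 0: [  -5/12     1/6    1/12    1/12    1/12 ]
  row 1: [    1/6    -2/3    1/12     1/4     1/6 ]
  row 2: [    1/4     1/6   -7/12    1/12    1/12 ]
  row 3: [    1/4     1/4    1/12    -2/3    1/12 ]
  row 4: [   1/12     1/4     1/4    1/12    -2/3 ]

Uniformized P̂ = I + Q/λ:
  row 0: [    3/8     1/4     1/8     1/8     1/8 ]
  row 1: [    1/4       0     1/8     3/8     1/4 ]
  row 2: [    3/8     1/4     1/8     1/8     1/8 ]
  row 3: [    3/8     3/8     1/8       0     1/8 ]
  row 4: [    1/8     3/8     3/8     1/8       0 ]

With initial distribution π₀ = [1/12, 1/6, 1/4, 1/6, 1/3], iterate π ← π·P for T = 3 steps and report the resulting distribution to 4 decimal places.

π = [0.3118, 0.2367, 0.1615, 0.1566, 0.1335]

t=0: π = [0.0833, 0.1667, 0.2500, 0.1667, 0.3333]
t=1: π = [0.2708, 0.2708, 0.2083, 0.1458, 0.1042]
t=2: π = [0.3151, 0.2135, 0.1510, 0.1745, 0.1458]
t=3: π = [0.3118, 0.2367, 0.1615, 0.1566, 0.1335]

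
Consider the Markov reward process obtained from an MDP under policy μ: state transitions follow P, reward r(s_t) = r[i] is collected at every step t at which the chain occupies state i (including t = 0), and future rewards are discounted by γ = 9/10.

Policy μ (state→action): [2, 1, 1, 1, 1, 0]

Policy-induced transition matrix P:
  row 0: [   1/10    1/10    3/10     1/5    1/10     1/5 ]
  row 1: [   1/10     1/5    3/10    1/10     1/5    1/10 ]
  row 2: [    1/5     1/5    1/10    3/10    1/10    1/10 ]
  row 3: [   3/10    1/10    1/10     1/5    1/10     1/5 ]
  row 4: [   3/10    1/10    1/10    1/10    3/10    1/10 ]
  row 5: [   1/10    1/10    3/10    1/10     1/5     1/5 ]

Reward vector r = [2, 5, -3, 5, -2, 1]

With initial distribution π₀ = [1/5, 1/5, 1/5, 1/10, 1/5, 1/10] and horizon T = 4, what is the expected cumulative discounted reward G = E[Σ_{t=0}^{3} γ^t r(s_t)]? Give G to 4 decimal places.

G = 3.7901

t=0: π = [0.2000, 0.2000, 0.2000, 0.1000, 0.2000, 0.1000], E[r] = 1.0000, γ^t·E[r] = 1.000000, running G = 1.000000
t=1: π = [0.1800, 0.1400, 0.2000, 0.1700, 0.1700, 0.1400], E[r] = 1.1100, γ^t·E[r] = 0.999000, running G = 1.999000
t=2: π = [0.1880, 0.1340, 0.1920, 0.1750, 0.1620, 0.1490], E[r] = 1.1700, γ^t·E[r] = 0.947700, running G = 2.946700
t=3: π = [0.1866, 0.1326, 0.1942, 0.1747, 0.1607, 0.1512], E[r] = 1.1569, γ^t·E[r] = 0.843380, running G = 3.790080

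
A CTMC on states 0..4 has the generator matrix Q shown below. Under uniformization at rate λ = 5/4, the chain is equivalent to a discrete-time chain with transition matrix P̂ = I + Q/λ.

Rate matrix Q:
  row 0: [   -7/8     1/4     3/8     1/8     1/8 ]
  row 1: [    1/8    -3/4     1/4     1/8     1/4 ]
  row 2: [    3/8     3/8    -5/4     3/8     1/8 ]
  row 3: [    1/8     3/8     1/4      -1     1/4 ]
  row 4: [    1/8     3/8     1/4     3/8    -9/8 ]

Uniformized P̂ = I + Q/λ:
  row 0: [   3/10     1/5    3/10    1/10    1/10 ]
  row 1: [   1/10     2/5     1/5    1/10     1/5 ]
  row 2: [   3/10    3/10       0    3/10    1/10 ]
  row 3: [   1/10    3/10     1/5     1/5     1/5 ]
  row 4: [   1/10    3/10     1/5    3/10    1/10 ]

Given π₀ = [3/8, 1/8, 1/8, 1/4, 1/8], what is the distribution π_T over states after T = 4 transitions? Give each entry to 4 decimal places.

t=0: π = [0.3750, 0.1250, 0.1250, 0.2500, 0.1250]
t=1: π = [0.2000, 0.2750, 0.2125, 0.1750, 0.1375]
t=2: π = [0.1825, 0.3075, 0.1775, 0.1875, 0.1450]
t=3: π = [0.1720, 0.3125, 0.1828, 0.1833, 0.1495]
t=4: π = [0.1710, 0.3141, 0.1807, 0.1848, 0.1496]

π = [0.1710, 0.3141, 0.1807, 0.1848, 0.1496]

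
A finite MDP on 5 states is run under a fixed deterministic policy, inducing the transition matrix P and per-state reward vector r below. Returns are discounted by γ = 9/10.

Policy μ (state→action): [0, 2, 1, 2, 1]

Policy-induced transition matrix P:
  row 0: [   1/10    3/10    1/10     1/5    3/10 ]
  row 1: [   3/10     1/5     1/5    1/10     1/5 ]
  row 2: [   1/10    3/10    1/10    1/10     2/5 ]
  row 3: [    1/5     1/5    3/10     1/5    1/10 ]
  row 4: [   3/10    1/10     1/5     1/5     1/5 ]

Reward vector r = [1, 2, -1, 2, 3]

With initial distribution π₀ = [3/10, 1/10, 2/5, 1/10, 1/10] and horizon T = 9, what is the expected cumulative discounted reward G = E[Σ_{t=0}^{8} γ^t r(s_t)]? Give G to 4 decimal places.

t=0: π = [0.3000, 0.1000, 0.4000, 0.1000, 0.1000], E[r] = 0.6000, γ^t·E[r] = 0.600000, running G = 0.600000
t=1: π = [0.1500, 0.2600, 0.1400, 0.1500, 0.3000], E[r] = 1.7300, γ^t·E[r] = 1.557000, running G = 2.157000
t=2: π = [0.2270, 0.1990, 0.1860, 0.1600, 0.2280], E[r] = 1.4430, γ^t·E[r] = 1.168830, running G = 3.325830
t=3: π = [0.2014, 0.2185, 0.1747, 0.1615, 0.2439], E[r] = 1.5184, γ^t·E[r] = 1.106914, running G = 4.432744
t=4: π = [0.2086, 0.2132, 0.1785, 0.1607, 0.2389], E[r] = 1.4947, γ^t·E[r] = 0.980660, running G = 5.413403
t=5: π = [0.2065, 0.2148, 0.1774, 0.1608, 0.2405], E[r] = 1.5020, γ^t·E[r] = 0.886888, running G = 6.300291
t=6: π = [0.2071, 0.2143, 0.1777, 0.1608, 0.2400], E[r] = 1.4998, γ^t·E[r] = 0.797054, running G = 7.097345
t=7: π = [0.2070, 0.2145, 0.1776, 0.1608, 0.2402], E[r] = 1.5004, γ^t·E[r] = 0.717657, running G = 7.815001
t=8: π = [0.2070, 0.2144, 0.1776, 0.1608, 0.2401], E[r] = 1.5002, γ^t·E[r] = 0.645808, running G = 8.460809

G = 8.4608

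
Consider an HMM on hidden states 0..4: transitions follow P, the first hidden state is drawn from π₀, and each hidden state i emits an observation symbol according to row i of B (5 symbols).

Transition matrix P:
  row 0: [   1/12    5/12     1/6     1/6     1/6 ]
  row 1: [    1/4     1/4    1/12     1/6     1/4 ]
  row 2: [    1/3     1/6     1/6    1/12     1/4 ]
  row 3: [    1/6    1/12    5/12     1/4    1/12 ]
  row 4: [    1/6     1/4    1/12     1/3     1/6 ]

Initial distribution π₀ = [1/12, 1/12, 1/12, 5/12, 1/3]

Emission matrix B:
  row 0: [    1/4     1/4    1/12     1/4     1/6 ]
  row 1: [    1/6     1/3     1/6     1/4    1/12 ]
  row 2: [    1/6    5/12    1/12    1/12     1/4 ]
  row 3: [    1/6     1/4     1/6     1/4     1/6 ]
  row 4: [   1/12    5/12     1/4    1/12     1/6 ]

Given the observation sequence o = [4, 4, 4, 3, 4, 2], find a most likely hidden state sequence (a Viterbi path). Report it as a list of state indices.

path = [3, 2, 4, 3, 2, 4]

t=0: δ = [1.389e-02, 6.944e-03, 2.083e-02, 6.944e-02, 5.556e-02]  (obs o_0=4)
t=1: δ = [1.929e-03, 1.157e-03, 7.234e-03, 3.086e-03, 1.543e-03]  ψ = [3, 4, 3, 4, 4]  (obs o_1=4)
t=2: δ = [4.019e-04, 1.005e-04, 3.215e-04, 1.286e-04, 3.014e-04]  ψ = [2, 2, 3, 3, 2]  (obs o_2=4)
t=3: δ = [2.679e-05, 4.186e-05, 5.582e-06, 2.512e-05, 6.698e-06]  ψ = [2, 0, 0, 4, 2]  (obs o_3=3)
t=4: δ = [1.744e-06, 9.303e-07, 2.616e-06, 1.163e-06, 1.744e-06]  ψ = [1, 0, 3, 1, 1]  (obs o_4=4)
t=5: δ = [7.268e-08, 1.211e-07, 4.038e-08, 9.690e-08, 1.635e-07]  ψ = [2, 0, 3, 4, 2]  (obs o_5=2)
backtrack: best end state = 4; path = [3, 2, 4, 3, 2, 4]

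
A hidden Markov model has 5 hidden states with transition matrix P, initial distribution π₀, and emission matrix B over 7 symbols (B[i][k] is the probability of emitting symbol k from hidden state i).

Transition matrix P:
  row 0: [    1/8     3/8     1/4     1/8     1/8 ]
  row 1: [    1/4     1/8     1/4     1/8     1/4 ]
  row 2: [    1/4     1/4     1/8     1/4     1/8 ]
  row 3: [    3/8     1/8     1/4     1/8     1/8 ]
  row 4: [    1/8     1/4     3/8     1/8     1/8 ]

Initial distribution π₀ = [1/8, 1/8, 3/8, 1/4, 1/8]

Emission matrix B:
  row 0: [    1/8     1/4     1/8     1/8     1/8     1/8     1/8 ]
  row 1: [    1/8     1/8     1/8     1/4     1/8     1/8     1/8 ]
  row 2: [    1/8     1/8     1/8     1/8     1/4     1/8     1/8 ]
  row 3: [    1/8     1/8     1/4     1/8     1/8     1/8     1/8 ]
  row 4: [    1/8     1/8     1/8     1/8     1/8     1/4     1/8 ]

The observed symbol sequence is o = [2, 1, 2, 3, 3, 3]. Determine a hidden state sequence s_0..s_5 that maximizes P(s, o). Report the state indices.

t=0: δ = [1.562e-02, 1.562e-02, 4.688e-02, 6.250e-02, 1.562e-02]  (obs o_0=2)
t=1: δ = [5.859e-03, 1.465e-03, 1.953e-03, 1.465e-03, 9.766e-04]  ψ = [3, 2, 3, 2, 3]  (obs o_1=1)
t=2: δ = [9.155e-05, 2.747e-04, 1.831e-04, 1.831e-04, 9.155e-05]  ψ = [0, 0, 0, 0, 0]  (obs o_2=2)
t=3: δ = [8.583e-06, 1.144e-05, 8.583e-06, 5.722e-06, 8.583e-06]  ψ = [1, 2, 1, 2, 1]  (obs o_3=3)
t=4: δ = [3.576e-07, 8.047e-07, 4.023e-07, 2.682e-07, 3.576e-07]  ψ = [1, 0, 4, 2, 1]  (obs o_4=3)
t=5: δ = [2.515e-08, 3.353e-08, 2.515e-08, 1.257e-08, 2.515e-08]  ψ = [1, 0, 1, 1, 1]  (obs o_5=3)
backtrack: best end state = 1; path = [3, 0, 2, 1, 0, 1]

path = [3, 0, 2, 1, 0, 1]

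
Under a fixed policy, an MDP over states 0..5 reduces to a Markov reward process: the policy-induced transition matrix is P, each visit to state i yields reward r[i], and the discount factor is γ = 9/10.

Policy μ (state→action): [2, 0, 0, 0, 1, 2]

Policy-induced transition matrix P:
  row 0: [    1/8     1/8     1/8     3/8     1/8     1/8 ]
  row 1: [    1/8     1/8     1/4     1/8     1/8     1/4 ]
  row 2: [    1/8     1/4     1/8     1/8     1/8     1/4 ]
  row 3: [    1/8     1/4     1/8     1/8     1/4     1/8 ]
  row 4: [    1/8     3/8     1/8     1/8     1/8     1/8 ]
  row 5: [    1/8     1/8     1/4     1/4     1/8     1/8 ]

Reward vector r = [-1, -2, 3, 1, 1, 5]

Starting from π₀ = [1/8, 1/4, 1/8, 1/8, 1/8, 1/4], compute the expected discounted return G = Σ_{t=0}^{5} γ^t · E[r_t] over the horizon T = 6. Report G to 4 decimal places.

t=0: π = [0.1250, 0.2500, 0.1250, 0.1250, 0.1250, 0.2500], E[r] = 1.2500, γ^t·E[r] = 1.250000, running G = 1.250000
t=1: π = [0.1250, 0.1875, 0.1875, 0.1875, 0.1406, 0.1719], E[r] = 1.2500, γ^t·E[r] = 1.125000, running G = 2.375000
t=2: π = [0.1250, 0.2070, 0.1699, 0.1777, 0.1484, 0.1719], E[r] = 1.1563, γ^t·E[r] = 0.936563, running G = 3.311563
t=3: π = [0.1250, 0.2056, 0.1724, 0.1777, 0.1472, 0.1721], E[r] = 1.1665, γ^t·E[r] = 0.850381, running G = 4.161944
t=4: π = [0.1250, 0.2056, 0.1722, 0.1778, 0.1472, 0.1722], E[r] = 1.1667, γ^t·E[r] = 0.765463, running G = 4.927407
t=5: π = [0.1250, 0.2056, 0.1722, 0.1778, 0.1472, 0.1722], E[r] = 1.1667, γ^t·E[r] = 0.688917, running G = 5.616324

G = 5.6163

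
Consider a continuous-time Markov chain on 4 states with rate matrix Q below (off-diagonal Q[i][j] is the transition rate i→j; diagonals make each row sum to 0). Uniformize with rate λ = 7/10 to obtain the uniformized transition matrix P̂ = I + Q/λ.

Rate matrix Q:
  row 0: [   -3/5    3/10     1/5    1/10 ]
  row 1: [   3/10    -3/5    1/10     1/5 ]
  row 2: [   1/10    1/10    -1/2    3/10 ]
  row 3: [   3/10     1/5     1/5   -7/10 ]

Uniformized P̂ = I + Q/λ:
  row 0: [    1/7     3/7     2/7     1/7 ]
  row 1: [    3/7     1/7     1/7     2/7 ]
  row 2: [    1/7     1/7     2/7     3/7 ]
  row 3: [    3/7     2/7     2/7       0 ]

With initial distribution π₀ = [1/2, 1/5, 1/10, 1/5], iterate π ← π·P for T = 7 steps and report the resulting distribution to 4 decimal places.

π = [0.2779, 0.2535, 0.2495, 0.2191]

t=0: π = [0.5000, 0.2000, 0.1000, 0.2000]
t=1: π = [0.2571, 0.3143, 0.2571, 0.1714]
t=2: π = [0.2816, 0.2408, 0.2408, 0.2367]
t=3: π = [0.2793, 0.2571, 0.2513, 0.2122]
t=4: π = [0.2770, 0.2530, 0.2490, 0.2211]
t=5: π = [0.2783, 0.2536, 0.2496, 0.2186]
t=6: π = [0.2777, 0.2536, 0.2495, 0.2192]
t=7: π = [0.2779, 0.2535, 0.2495, 0.2191]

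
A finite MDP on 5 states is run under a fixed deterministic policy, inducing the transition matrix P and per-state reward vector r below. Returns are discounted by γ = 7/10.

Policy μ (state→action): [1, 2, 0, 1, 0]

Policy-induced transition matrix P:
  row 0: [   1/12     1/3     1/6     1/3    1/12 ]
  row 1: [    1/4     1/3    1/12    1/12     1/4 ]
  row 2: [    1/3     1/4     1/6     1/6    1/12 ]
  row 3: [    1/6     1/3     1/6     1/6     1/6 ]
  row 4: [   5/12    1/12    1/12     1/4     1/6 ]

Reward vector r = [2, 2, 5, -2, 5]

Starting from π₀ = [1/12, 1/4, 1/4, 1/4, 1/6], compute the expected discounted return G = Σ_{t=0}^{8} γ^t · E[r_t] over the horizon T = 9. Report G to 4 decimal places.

t=0: π = [0.0833, 0.2500, 0.2500, 0.2500, 0.1667], E[r] = 2.2500, γ^t·E[r] = 2.250000, running G = 2.250000
t=1: π = [0.2639, 0.2708, 0.1319, 0.1736, 0.1597], E[r] = 2.1806, γ^t·E[r] = 1.526389, running G = 3.776389
t=2: π = [0.2292, 0.2824, 0.1308, 0.2014, 0.1563], E[r] = 2.0556, γ^t·E[r] = 1.007222, running G = 4.783611
t=3: π = [0.2320, 0.2834, 0.1301, 0.1943, 0.1602], E[r] = 2.0936, γ^t·E[r] = 0.718090, running G = 5.501701
t=4: π = [0.2327, 0.2824, 0.1297, 0.1951, 0.1601], E[r] = 2.0892, γ^t·E[r] = 0.501611, running G = 6.003313
t=5: π = [0.2325, 0.2825, 0.1298, 0.1953, 0.1600], E[r] = 2.0884, γ^t·E[r] = 0.350991, running G = 6.354303
t=6: π = [0.2325, 0.2825, 0.1298, 0.1952, 0.1600], E[r] = 2.0886, γ^t·E[r] = 0.245725, running G = 6.600029
t=7: π = [0.2325, 0.2825, 0.1298, 0.1952, 0.1600], E[r] = 2.0886, γ^t·E[r] = 0.172006, running G = 6.772035
t=8: π = [0.2325, 0.2825, 0.1298, 0.1952, 0.1600], E[r] = 2.0886, γ^t·E[r] = 0.120404, running G = 6.892439

G = 6.8924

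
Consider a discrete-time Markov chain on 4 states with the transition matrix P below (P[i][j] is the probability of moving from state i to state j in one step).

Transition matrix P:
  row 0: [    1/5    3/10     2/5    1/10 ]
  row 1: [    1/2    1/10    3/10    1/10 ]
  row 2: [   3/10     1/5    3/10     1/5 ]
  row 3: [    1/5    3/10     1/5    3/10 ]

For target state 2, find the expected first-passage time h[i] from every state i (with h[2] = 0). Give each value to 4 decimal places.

First-step conditioning: h[2] = 0; for i ≠ 2, h[i] = 1 + Σ_k P[i][k]·h[k].
  h[0] = 1 + 1/5·h[0] + 3/10·h[1] + 1/10·h[3]
  h[1] = 1 + 1/2·h[0] + 1/10·h[1] + 1/10·h[3]
  h[3] = 1 + 1/5·h[0] + 3/10·h[1] + 3/10·h[3]
Solving the 3×3 linear system over states ≠ 2 gives exactly h = [20/7, 65/21, 0, 25/7] (h[2] = 0 is the target).

h = [2.8571, 3.0952, 0.0000, 3.5714]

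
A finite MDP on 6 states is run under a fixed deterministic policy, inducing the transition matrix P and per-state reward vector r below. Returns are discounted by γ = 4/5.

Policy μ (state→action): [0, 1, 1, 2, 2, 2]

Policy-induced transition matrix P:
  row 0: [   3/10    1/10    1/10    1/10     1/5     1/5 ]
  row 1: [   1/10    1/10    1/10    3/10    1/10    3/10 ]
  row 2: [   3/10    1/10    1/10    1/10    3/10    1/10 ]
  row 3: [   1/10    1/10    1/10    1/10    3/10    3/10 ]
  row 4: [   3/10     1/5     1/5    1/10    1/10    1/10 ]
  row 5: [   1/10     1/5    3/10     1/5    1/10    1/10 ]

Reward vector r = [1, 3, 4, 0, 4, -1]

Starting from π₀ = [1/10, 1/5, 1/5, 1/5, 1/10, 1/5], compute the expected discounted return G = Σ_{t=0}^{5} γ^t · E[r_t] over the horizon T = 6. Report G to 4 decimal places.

t=0: π = [0.1000, 0.2000, 0.2000, 0.2000, 0.1000, 0.2000], E[r] = 1.7000, γ^t·E[r] = 1.700000, running G = 1.700000
t=1: π = [0.1800, 0.1300, 0.1500, 0.1600, 0.1900, 0.1900], E[r] = 1.7400, γ^t·E[r] = 1.392000, running G = 3.092000
t=2: π = [0.2040, 0.1380, 0.1570, 0.1450, 0.1800, 0.1760], E[r] = 1.7900, γ^t·E[r] = 1.145600, running G = 4.237600
t=3: π = [0.2082, 0.1356, 0.1532, 0.1452, 0.1808, 0.1770], E[r] = 1.7740, γ^t·E[r] = 0.908288, running G = 5.145888
t=4: π = [0.2084, 0.1358, 0.1535, 0.1448, 0.1805, 0.1770], E[r] = 1.7747, γ^t·E[r] = 0.726925, running G = 5.872813
t=5: π = [0.2085, 0.1357, 0.1534, 0.1449, 0.1805, 0.1770], E[r] = 1.7746, γ^t·E[r] = 0.581489, running G = 6.454302

G = 6.4543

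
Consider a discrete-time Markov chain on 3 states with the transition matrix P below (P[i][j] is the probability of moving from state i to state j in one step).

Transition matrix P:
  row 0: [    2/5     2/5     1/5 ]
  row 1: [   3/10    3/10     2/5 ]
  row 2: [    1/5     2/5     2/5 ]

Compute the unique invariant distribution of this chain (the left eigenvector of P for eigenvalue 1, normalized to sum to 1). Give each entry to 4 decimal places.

Balance equations π_j = Σ_i π_i·P[i][j]:
  π_0 = 2/5·π_0 + 3/10·π_1 + 1/5·π_2
  π_1 = 2/5·π_0 + 3/10·π_1 + 2/5·π_2
  normalize: π_0 + π_1 + π_2 = 1
Solving the linear system gives exactly π = [13/44, 4/11, 15/44].

π = [0.2955, 0.3636, 0.3409]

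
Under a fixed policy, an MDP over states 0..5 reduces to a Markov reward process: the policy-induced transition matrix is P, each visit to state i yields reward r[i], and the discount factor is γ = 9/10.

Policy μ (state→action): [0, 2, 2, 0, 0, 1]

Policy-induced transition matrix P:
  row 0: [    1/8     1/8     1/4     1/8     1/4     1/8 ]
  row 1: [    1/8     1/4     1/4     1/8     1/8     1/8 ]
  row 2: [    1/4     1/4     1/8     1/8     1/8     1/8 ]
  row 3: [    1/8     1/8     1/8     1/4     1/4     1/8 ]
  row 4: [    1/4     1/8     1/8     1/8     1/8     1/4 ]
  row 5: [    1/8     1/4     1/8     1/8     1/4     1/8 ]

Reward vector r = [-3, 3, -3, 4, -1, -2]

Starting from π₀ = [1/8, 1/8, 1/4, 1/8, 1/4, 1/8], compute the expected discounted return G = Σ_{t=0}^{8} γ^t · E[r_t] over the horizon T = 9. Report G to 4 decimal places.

t=0: π = [0.1250, 0.1250, 0.2500, 0.1250, 0.2500, 0.1250], E[r] = -0.7500, γ^t·E[r] = -0.750000, running G = -0.750000
t=1: π = [0.1875, 0.1875, 0.1563, 0.1406, 0.1719, 0.1563], E[r] = -0.3906, γ^t·E[r] = -0.351563, running G = -1.101563
t=2: π = [0.1660, 0.1875, 0.1719, 0.1426, 0.1855, 0.1465], E[r] = -0.3594, γ^t·E[r] = -0.291094, running G = -1.392656
t=3: π = [0.1697, 0.1882, 0.1692, 0.1428, 0.1819, 0.1482], E[r] = -0.3589, γ^t·E[r] = -0.261628, running G = -1.654285
t=4: π = [0.1689, 0.1882, 0.1697, 0.1429, 0.1826, 0.1477], E[r] = -0.3579, γ^t·E[r] = -0.234825, running G = -1.889110
t=5: π = [0.1690, 0.1882, 0.1696, 0.1429, 0.1824, 0.1478], E[r] = -0.3581, γ^t·E[r] = -0.211428, running G = -2.100537
t=6: π = [0.1690, 0.1882, 0.1697, 0.1429, 0.1825, 0.1478], E[r] = -0.3580, γ^t·E[r] = -0.190264, running G = -2.290801
t=7: π = [0.1690, 0.1882, 0.1697, 0.1429, 0.1825, 0.1478], E[r] = -0.3580, γ^t·E[r] = -0.171241, running G = -2.462042
t=8: π = [0.1690, 0.1882, 0.1697, 0.1429, 0.1825, 0.1478], E[r] = -0.3580, γ^t·E[r] = -0.154116, running G = -2.616158

G = -2.6162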